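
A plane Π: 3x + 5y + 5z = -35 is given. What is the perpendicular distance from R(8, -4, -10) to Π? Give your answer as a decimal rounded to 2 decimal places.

1.43

n·R − d = (3)·(8) + (5)·(-4) + (5)·(-10) − (-35) = -11; |n| = √59.
Distance = |-11| / √59 = 11/√59 ≈ 1.43.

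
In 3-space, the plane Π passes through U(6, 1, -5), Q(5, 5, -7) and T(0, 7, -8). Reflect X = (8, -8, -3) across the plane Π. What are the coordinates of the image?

(8, -6, 1)

UQ = (-1, 4, -2), UT = (-6, 6, -3); a normal to Π is UQ × UT = (0, 9, 18).
Using U: Π has equation 9y + 18z = -81.
λ = (n·X − d)/|n|² = (-126 − (-81))/405 = -1/9.
Reflection = X − 2λn = (8, -8, -3) − (-2/9)·(0, 9, 18) = (8, -6, 1).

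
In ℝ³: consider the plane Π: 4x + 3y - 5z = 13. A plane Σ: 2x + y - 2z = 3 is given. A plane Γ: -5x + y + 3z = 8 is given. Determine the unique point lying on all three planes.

Solving the 3×3 linear system 4x + 3y - 5z = 13, 2x + y - 2z = 3, -5x + y + 3z = 8 (e.g. by elimination or Cramer's rule, determinant = -3) gives (-5, 1, -6).

(-5, 1, -6)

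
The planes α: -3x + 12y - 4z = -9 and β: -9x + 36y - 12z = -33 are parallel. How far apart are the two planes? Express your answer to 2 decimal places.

Rescale β by 1/3: -3x + 12y - 4z = -11. Then distance = |-9 − (-11)| / √169 ≈ 0.15.

0.15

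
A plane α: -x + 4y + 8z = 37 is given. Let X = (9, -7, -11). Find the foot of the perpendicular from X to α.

Foot = X − λn with λ = (n·X − d)/|n|² = (-125 − 37)/81 = -2.
Foot = (9, -7, -11) − (-2)·(-1, 4, 8) = (7, 1, 5).

(7, 1, 5)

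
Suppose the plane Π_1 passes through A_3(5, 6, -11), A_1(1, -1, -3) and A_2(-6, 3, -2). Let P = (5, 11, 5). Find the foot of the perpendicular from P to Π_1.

(-1, 3, -5)

A_3A_1 = (-4, -7, 8), A_3A_2 = (-11, -3, 9); a normal to Π_1 is A_3A_1 × A_3A_2 = (-39, -52, -65).
Using A_3: Π_1 has equation -39x - 52y - 65z = 208.
Foot = P − λn with λ = (n·P − d)/|n|² = (-1092 − 208)/8450 = -2/13.
Foot = (5, 11, 5) − (-2/13)·(-39, -52, -65) = (-1, 3, -5).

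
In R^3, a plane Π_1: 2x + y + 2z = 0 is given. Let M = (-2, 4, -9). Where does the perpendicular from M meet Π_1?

Foot = M − λn with λ = (n·M − d)/|n|² = (-18 − 0)/9 = -2.
Foot = (-2, 4, -9) − (-2)·(2, 1, 2) = (2, 6, -5).

(2, 6, -5)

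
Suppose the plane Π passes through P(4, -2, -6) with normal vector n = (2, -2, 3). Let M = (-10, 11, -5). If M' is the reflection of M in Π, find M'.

Π: n·r = n·P gives 2x - 2y + 3z = -6.
λ = (n·M − d)/|n|² = (-57 − (-6))/17 = -3.
Reflection = M − 2λn = (-10, 11, -5) − (-6)·(2, -2, 3) = (2, -1, 13).

(2, -1, 13)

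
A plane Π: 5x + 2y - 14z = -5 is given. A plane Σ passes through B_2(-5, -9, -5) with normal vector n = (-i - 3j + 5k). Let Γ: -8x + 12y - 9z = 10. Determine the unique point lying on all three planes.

Σ: n·r = n·B_2 gives -x - 3y + 5z = 7.
Solving the 3×3 linear system 5x + 2y - 14z = -5, -x - 3y + 5z = 7, -8x + 12y - 9z = 10 (e.g. by elimination or Cramer's rule, determinant = 241) gives (-5, -4, -2).

(-5, -4, -2)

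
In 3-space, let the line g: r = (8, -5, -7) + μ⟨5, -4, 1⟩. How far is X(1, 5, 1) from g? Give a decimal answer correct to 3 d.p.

Taking (8, -5, -7) on g with direction v = (5, -4, 1): w = X − (8, -5, -7) = (-7, 10, 8), and w × v = (42, 47, -22).
Distance = |w × v| / |v| = √4457 / √42 ≈ 10.301.

10.301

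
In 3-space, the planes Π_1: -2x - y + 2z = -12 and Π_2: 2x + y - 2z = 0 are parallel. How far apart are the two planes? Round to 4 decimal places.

Rescale Π_2 by 1/(-1): -2x - y + 2z = 0. Then distance = |-12 − 0| / √9 ≈ 4.0000.

4.0000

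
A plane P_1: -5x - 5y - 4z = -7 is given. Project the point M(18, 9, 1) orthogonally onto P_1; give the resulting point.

(8, -1, -7)

Foot = M − λn with λ = (n·M − d)/|n|² = (-139 − (-7))/66 = -2.
Foot = (18, 9, 1) − (-2)·(-5, -5, -4) = (8, -1, -7).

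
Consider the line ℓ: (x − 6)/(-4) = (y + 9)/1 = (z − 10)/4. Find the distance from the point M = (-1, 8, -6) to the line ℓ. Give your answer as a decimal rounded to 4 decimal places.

ℓ has direction (-4, 1, 4) through (6, -9, 10).
Taking (6, -9, 10) on ℓ with direction v = (-4, 1, 4): w = M − (6, -9, 10) = (-7, 17, -16), and w × v = (84, 92, 61).
Distance = |w × v| / |v| = √19241 / √33 ≈ 24.1466.

24.1466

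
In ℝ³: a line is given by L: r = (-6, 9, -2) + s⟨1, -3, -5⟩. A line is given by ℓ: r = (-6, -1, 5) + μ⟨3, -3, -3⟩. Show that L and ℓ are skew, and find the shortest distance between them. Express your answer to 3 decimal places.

Common perpendicular direction n = (1, -3, -5) × (3, -3, -3) = (-6, -12, 6).
With w = (-6, -1, 5) − (-6, 9, -2) = (0, -10, 7), w · n = 162.
Since n ≠ 0 the lines are not parallel, and w · n = 162 ≠ 0 so they do not intersect; hence they are skew.
Distance = |w · n| / |n| = |162| / √216 ≈ 11.023.

11.023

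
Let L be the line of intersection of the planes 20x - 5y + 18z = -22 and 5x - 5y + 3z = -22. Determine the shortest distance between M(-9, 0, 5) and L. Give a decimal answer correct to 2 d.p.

Direction of L: (20, -5, 18) × (5, -5, 3) = (75, 30, -75).
A point on L: solving the two plane equations with x = -6 gives (-6, 2, 6).
Taking (-6, 2, 6) on L with direction v = (75, 30, -75): w = M − (-6, 2, 6) = (-3, -2, -1), and w × v = (180, -300, 60).
Distance = |w × v| / |v| = √126000 / √12150 ≈ 3.22.

3.22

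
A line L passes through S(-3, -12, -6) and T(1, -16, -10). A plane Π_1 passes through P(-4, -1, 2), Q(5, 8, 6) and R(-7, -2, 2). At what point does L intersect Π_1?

A direction vector for L is T − S = (4, -4, -4).
PQ = (9, 9, 4), PR = (-3, -1, 0); a normal to Π_1 is PQ × PR = (4, -12, 18).
Using P: Π_1 has equation 4x - 12y + 18z = 32.
Substitute r = (-3, -12, -6) + t(4, -4, -4) into the plane: 24 + (-8)t = 32, so t = -1.
Intersection: (-3, -12, -6) + (-1)·(4, -4, -4) = (-7, -8, -2).

(-7, -8, -2)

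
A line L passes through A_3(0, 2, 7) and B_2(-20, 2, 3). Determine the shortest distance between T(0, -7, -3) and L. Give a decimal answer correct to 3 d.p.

A direction vector for L is B_2 − A_3 = (-20, 0, -4).
Taking (0, 2, 7) on L with direction v = (-20, 0, -4): w = T − (0, 2, 7) = (0, -9, -10), and w × v = (36, 200, -180).
Distance = |w × v| / |v| = √73696 / √416 ≈ 13.310.

13.310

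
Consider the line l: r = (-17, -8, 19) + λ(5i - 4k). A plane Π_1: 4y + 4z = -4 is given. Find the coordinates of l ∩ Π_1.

Substitute r = (-17, -8, 19) + t(5, 0, -4) into the plane: 44 + (-16)t = -4, so t = 3.
Intersection: (-17, -8, 19) + 3·(5, 0, -4) = (-2, -8, 7).

(-2, -8, 7)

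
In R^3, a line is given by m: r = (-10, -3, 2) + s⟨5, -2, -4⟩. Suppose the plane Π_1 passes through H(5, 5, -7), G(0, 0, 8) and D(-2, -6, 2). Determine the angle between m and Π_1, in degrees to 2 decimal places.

44.70

HG = (-5, -5, 15), HD = (-7, -11, 9); a normal to Π_1 is HG × HD = (120, -60, 20).
Using H: Π_1 has equation 120x - 60y + 20z = 160.
sin θ = |n·v| / (|n||v|) = |640| / (√18400 · √45) = 0.70334.
θ ≈ 44.70°.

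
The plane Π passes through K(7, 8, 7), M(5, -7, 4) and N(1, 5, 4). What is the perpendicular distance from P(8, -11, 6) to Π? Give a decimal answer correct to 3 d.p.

1.172

KM = (-2, -15, -3), KN = (-6, -3, -3); a normal to Π is KM × KN = (36, 12, -84).
Using K: Π has equation 36x + 12y - 84z = -240.
n·P − d = (36)·(8) + (12)·(-11) + (-84)·(6) − (-240) = -108; |n| = √8496.
Distance = |-108| / √8496 = 108/√8496 ≈ 1.172.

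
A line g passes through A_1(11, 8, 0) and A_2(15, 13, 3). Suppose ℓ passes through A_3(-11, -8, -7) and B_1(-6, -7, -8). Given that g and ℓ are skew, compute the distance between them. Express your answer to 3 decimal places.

A direction vector for g is A_2 − A_1 = (4, 5, 3).
A direction vector for ℓ is B_1 − A_3 = (5, 1, -1).
Common perpendicular direction n = (4, 5, 3) × (5, 1, -1) = (-8, 19, -21).
With w = (-11, -8, -7) − (11, 8, 0) = (-22, -16, -7), w · n = 19.
Distance = |w · n| / |n| = |19| / √866 ≈ 0.646.

0.646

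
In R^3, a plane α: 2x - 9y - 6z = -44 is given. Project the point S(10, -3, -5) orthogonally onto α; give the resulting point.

Foot = S − λn with λ = (n·S − d)/|n|² = (77 − (-44))/121 = 1.
Foot = (10, -3, -5) − 1·(2, -9, -6) = (8, 6, 1).

(8, 6, 1)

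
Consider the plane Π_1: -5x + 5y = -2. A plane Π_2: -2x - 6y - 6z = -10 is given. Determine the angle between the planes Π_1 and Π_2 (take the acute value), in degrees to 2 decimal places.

cos θ = |n₁·n₂| / (|n₁||n₂|) = |-20| / (√50 · √76).
θ = arccos(0.32444) ≈ 71.07°.

71.07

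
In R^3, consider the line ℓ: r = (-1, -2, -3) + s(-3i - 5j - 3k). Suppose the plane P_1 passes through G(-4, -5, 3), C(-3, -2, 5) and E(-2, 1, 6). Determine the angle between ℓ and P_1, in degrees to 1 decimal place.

GC = (1, 3, 2), GE = (2, 6, 3); a normal to P_1 is GC × GE = (-3, 1, 0).
Using G: P_1 has equation -3x + y = 7.
sin θ = |n·v| / (|n||v|) = |4| / (√10 · √43) = 0.19290.
θ ≈ 11.1°.

11.1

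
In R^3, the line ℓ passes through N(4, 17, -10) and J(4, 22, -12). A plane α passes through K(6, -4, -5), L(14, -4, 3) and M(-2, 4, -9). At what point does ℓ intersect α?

A direction vector for ℓ is J − N = (0, 5, -2).
KL = (8, 0, 8), KM = (-8, 8, -4); a normal to α is KL × KM = (-64, -32, 64).
Using K: α has equation -64x - 32y + 64z = -576.
Substitute r = (4, 17, -10) + t(0, 5, -2) into the plane: -1440 + (-288)t = -576, so t = -3.
Intersection: (4, 17, -10) + (-3)·(0, 5, -2) = (4, 2, -4).

(4, 2, -4)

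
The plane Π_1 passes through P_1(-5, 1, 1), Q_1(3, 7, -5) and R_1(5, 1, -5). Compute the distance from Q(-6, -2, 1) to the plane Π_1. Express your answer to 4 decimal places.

1.0142

P_1Q_1 = (8, 6, -6), P_1R_1 = (10, 0, -6); a normal to Π_1 is P_1Q_1 × P_1R_1 = (-36, -12, -60).
Using P_1: Π_1 has equation -36x - 12y - 60z = 108.
n·Q − d = (-36)·(-6) + (-12)·(-2) + (-60)·(1) − 108 = 72; |n| = √5040.
Distance = |72| / √5040 = 72/√5040 ≈ 1.0142.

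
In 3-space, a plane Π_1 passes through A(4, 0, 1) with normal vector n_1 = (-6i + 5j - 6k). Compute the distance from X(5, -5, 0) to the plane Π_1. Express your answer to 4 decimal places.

2.5384

Π_1: n_1·r = n_1·A gives -6x + 5y - 6z = -30.
n·X − d = (-6)·(5) + (5)·(-5) + (-6)·(0) − (-30) = -25; |n| = √97.
Distance = |-25| / √97 = 25/√97 ≈ 2.5384.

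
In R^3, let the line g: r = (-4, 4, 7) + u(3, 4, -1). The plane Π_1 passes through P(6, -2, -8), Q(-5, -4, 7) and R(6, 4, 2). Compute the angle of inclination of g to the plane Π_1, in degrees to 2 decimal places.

PQ = (-11, -2, 15), PR = (0, 6, 10); a normal to Π_1 is PQ × PR = (-110, 110, -66).
Using P: Π_1 has equation -110x + 110y - 66z = -352.
sin θ = |n·v| / (|n||v|) = |176| / (√28556 · √26) = 0.20426.
θ ≈ 11.79°.

11.79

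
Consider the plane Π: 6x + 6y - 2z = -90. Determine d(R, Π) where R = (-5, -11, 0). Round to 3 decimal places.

n·R − d = (6)·(-5) + (6)·(-11) + (-2)·(0) − (-90) = -6; |n| = √76.
Distance = |-6| / √76 = 6/√76 ≈ 0.688.

0.688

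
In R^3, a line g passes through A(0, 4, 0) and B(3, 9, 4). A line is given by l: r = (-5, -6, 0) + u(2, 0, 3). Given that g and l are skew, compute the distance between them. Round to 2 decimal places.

3.60

A direction vector for g is B − A = (3, 5, 4).
Common perpendicular direction n = (3, 5, 4) × (2, 0, 3) = (15, -1, -10).
With w = (-5, -6, 0) − (0, 4, 0) = (-5, -10, 0), w · n = -65.
Distance = |w · n| / |n| = |-65| / √326 ≈ 3.60.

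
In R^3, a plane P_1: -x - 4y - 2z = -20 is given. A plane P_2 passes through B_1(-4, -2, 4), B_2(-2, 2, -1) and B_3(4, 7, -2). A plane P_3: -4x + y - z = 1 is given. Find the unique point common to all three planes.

(2, 6, -3)

B_1B_2 = (2, 4, -5), B_1B_3 = (8, 9, -6); a normal to P_2 is B_1B_2 × B_1B_3 = (21, -28, -14).
Using B_1: P_2 has equation 21x - 28y - 14z = -84.
Solving the 3×3 linear system -x - 4y - 2z = -20, 21x - 28y - 14z = -84, -4x + y - z = 1 (e.g. by elimination or Cramer's rule, determinant = -168) gives (2, 6, -3).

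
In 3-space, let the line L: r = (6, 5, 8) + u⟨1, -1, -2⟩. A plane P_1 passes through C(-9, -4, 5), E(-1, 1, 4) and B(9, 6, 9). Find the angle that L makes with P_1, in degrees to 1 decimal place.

43.6

CE = (8, 5, -1), CB = (18, 10, 4); a normal to P_1 is CE × CB = (30, -50, -10).
Using C: P_1 has equation 30x - 50y - 10z = -120.
sin θ = |n·v| / (|n||v|) = |100| / (√3500 · √6) = 0.69007.
θ ≈ 43.6°.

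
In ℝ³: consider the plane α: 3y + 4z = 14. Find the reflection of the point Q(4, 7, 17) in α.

(4, -11, -7)

λ = (n·Q − d)/|n|² = (89 − 14)/25 = 3.
Reflection = Q − 2λn = (4, 7, 17) − 6·(0, 3, 4) = (4, -11, -7).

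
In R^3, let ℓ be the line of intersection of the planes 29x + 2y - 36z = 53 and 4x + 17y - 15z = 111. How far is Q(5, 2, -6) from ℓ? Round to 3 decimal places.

7.765

Direction of ℓ: (29, 2, -36) × (4, 17, -15) = (582, 291, 485).
A point on ℓ: solving the two plane equations with x = -1 gives (-1, 5, -2).
Taking (-1, 5, -2) on ℓ with direction v = (582, 291, 485): w = Q − (-1, 5, -2) = (6, -3, -4), and w × v = (-291, -5238, 3492).
Distance = |w × v| / |v| = √39715389 / √658630 ≈ 7.765.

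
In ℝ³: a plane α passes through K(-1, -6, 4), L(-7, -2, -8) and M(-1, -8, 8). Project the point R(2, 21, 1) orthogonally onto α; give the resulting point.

(8, 3, -8)

KL = (-6, 4, -12), KM = (0, -2, 4); a normal to α is KL × KM = (-8, 24, 12).
Using K: α has equation -8x + 24y + 12z = -88.
Foot = R − λn with λ = (n·R − d)/|n|² = (500 − (-88))/784 = 3/4.
Foot = (2, 21, 1) − (3/4)·(-8, 24, 12) = (8, 3, -8).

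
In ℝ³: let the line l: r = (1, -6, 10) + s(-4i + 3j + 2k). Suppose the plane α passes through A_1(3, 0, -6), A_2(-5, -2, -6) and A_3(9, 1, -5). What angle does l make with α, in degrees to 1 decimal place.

54.1

A_1A_2 = (-8, -2, 0), A_1A_3 = (6, 1, 1); a normal to α is A_1A_2 × A_1A_3 = (-2, 8, 4).
Using A_1: α has equation -2x + 8y + 4z = -30.
sin θ = |n·v| / (|n||v|) = |40| / (√84 · √29) = 0.81044.
θ ≈ 54.1°.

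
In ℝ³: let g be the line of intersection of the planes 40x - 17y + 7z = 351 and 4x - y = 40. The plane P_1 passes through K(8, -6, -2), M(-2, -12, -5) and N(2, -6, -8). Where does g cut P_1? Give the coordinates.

Direction of g: (40, -17, 7) × (4, -1, 0) = (7, 28, 28).
A point on g: solving the two plane equations with x = 14 gives (14, 16, 9).
KM = (-10, -6, -3), KN = (-6, 0, -6); a normal to P_1 is KM × KN = (36, -42, -36).
Using K: P_1 has equation 36x - 42y - 36z = 612.
Substitute r = (14, 16, 9) + t(7, 28, 28) into the plane: -492 + (-1932)t = 612, so t = -4/7.
Intersection: (14, 16, 9) + (-4/7)·(7, 28, 28) = (10, 0, -7).

(10, 0, -7)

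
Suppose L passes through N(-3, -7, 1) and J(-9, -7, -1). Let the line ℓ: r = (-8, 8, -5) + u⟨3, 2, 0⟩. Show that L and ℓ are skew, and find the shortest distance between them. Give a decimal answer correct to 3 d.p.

2.714

A direction vector for L is J − N = (-6, 0, -2).
Common perpendicular direction n = (-6, 0, -2) × (3, 2, 0) = (4, -6, -12).
With w = (-8, 8, -5) − (-3, -7, 1) = (-5, 15, -6), w · n = -38.
Since n ≠ 0 the lines are not parallel, and w · n = -38 ≠ 0 so they do not intersect; hence they are skew.
Distance = |w · n| / |n| = |-38| / √196 ≈ 2.714.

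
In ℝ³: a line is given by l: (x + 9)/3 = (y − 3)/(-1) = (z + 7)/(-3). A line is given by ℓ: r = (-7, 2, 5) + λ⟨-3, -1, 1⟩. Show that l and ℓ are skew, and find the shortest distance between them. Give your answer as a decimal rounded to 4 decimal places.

l has direction (3, -1, -3) through (-9, 3, -7).
Common perpendicular direction n = (3, -1, -3) × (-3, -1, 1) = (-4, 6, -6).
With w = (-7, 2, 5) − (-9, 3, -7) = (2, -1, 12), w · n = -86.
Since n ≠ 0 the lines are not parallel, and w · n = -86 ≠ 0 so they do not intersect; hence they are skew.
Distance = |w · n| / |n| = |-86| / √88 ≈ 9.1676.

9.1676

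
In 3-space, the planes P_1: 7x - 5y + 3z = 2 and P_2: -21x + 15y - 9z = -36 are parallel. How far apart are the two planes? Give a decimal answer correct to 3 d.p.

Rescale P_2 by 1/(-3): 7x - 5y + 3z = 12. Then distance = |2 − 12| / √83 ≈ 1.098.

1.098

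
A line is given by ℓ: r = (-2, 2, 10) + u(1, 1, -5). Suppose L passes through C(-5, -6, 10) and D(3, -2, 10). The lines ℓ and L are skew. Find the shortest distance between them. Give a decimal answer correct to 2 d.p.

A direction vector for L is D − C = (8, 4, 0).
Common perpendicular direction n = (1, 1, -5) × (8, 4, 0) = (20, -40, -4).
With w = (-5, -6, 10) − (-2, 2, 10) = (-3, -8, 0), w · n = 260.
Distance = |w · n| / |n| = |260| / √2016 ≈ 5.79.

5.79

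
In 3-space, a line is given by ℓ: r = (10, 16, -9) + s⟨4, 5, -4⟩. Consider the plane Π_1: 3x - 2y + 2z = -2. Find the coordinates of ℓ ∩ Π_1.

(-2, 1, 3)

Substitute r = (10, 16, -9) + t(4, 5, -4) into the plane: -20 + (-6)t = -2, so t = -3.
Intersection: (10, 16, -9) + (-3)·(4, 5, -4) = (-2, 1, 3).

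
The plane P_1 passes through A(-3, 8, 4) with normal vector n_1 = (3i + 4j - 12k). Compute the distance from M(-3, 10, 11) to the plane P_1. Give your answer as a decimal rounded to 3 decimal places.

P_1: n_1·r = n_1·A gives 3x + 4y - 12z = -25.
n·M − d = (3)·(-3) + (4)·(10) + (-12)·(11) − (-25) = -76; |n| = √169.
Distance = |-76| / √169 = 76/√169 ≈ 5.846.

5.846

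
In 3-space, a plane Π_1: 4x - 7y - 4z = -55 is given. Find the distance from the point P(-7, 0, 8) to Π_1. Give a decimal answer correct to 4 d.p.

n·P − d = (4)·(-7) + (-7)·(0) + (-4)·(8) − (-55) = -5; |n| = √81.
Distance = |-5| / √81 = 5/√81 ≈ 0.5556.

0.5556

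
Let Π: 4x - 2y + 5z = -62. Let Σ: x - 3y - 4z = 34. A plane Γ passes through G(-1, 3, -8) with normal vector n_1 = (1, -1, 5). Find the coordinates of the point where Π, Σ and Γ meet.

(-7, -3, -8)

Γ: n_1·r = n_1·G gives x - y + 5z = -44.
Solving the 3×3 linear system 4x - 2y + 5z = -62, x - 3y - 4z = 34, x - y + 5z = -44 (e.g. by elimination or Cramer's rule, determinant = -48) gives (-7, -3, -8).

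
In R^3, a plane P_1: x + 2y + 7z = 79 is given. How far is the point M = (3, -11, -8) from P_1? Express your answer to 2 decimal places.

20.96

n·M − d = (1)·(3) + (2)·(-11) + (7)·(-8) − 79 = -154; |n| = √54.
Distance = |-154| / √54 = 154/√54 ≈ 20.96.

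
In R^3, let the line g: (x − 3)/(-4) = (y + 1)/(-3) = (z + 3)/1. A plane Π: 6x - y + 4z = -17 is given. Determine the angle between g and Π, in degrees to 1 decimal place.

27.3

g has direction (-4, -3, 1) through (3, -1, -3).
sin θ = |n·v| / (|n||v|) = |-17| / (√53 · √26) = 0.45796.
θ ≈ 27.3°.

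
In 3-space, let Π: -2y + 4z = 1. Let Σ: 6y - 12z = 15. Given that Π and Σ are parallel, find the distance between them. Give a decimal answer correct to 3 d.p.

1.342

Rescale Σ by 1/(-3): -2y + 4z = -5. Then distance = |1 − (-5)| / √20 ≈ 1.342.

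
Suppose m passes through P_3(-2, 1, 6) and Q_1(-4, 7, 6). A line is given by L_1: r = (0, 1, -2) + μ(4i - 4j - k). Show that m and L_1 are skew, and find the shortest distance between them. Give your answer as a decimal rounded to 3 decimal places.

6.742

A direction vector for m is Q_1 − P_3 = (-2, 6, 0).
Common perpendicular direction n = (-2, 6, 0) × (4, -4, -1) = (-6, -2, -16).
With w = (0, 1, -2) − (-2, 1, 6) = (2, 0, -8), w · n = 116.
Since n ≠ 0 the lines are not parallel, and w · n = 116 ≠ 0 so they do not intersect; hence they are skew.
Distance = |w · n| / |n| = |116| / √296 ≈ 6.742.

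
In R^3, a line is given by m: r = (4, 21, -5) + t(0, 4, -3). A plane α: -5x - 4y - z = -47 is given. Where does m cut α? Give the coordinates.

Substitute r = (4, 21, -5) + t(0, 4, -3) into the plane: -99 + (-13)t = -47, so t = -4.
Intersection: (4, 21, -5) + (-4)·(0, 4, -3) = (4, 5, 7).

(4, 5, 7)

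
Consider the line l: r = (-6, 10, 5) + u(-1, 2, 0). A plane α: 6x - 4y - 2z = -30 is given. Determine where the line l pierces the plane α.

Substitute r = (-6, 10, 5) + t(-1, 2, 0) into the plane: -86 + (-14)t = -30, so t = -4.
Intersection: (-6, 10, 5) + (-4)·(-1, 2, 0) = (-2, 2, 5).

(-2, 2, 5)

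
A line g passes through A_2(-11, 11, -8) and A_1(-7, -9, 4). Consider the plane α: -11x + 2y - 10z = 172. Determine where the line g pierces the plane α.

(-10, 6, -5)

A direction vector for g is A_1 − A_2 = (4, -20, 12).
Substitute r = (-11, 11, -8) + t(4, -20, 12) into the plane: 223 + (-204)t = 172, so t = 1/4.
Intersection: (-11, 11, -8) + (1/4)·(4, -20, 12) = (-10, 6, -5).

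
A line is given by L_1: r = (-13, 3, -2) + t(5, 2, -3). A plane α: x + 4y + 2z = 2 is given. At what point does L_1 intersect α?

Substitute r = (-13, 3, -2) + t(5, 2, -3) into the plane: -5 + 7t = 2, so t = 1.
Intersection: (-13, 3, -2) + 1·(5, 2, -3) = (-8, 5, -5).

(-8, 5, -5)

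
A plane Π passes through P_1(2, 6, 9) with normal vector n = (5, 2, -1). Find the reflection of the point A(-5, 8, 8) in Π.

Π: n·r = n·P_1 gives 5x + 2y - z = 13.
λ = (n·A − d)/|n|² = (-17 − 13)/30 = -1.
Reflection = A − 2λn = (-5, 8, 8) − (-2)·(5, 2, -1) = (5, 12, 6).

(5, 12, 6)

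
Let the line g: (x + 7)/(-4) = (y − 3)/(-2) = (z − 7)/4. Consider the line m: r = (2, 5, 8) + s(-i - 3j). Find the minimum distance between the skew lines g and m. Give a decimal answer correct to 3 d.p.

6.822

g has direction (-4, -2, 4) through (-7, 3, 7).
Common perpendicular direction n = (-4, -2, 4) × (-1, -3, 0) = (12, -4, 10).
With w = (2, 5, 8) − (-7, 3, 7) = (9, 2, 1), w · n = 110.
Distance = |w · n| / |n| = |110| / √260 ≈ 6.822.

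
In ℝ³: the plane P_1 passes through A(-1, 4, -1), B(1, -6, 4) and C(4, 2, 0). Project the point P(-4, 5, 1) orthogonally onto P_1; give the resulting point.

AB = (2, -10, 5), AC = (5, -2, 1); a normal to P_1 is AB × AC = (0, 23, 46).
Using A: P_1 has equation 23y + 46z = 46.
Foot = P − λn with λ = (n·P − d)/|n|² = (161 − 46)/2645 = 1/23.
Foot = (-4, 5, 1) − (1/23)·(0, 23, 46) = (-4, 4, -1).

(-4, 4, -1)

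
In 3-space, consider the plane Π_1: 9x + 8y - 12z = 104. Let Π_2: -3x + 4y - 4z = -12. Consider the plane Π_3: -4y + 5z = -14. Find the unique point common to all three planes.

(8, 1, -2)

Solving the 3×3 linear system 9x + 8y - 12z = 104, -3x + 4y - 4z = -12, -4y + 5z = -14 (e.g. by elimination or Cramer's rule, determinant = 12) gives (8, 1, -2).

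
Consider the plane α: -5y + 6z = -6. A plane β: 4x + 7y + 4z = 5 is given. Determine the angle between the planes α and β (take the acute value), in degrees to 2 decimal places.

cos θ = |n₁·n₂| / (|n₁||n₂|) = |-11| / (√61 · √81).
θ = arccos(0.15649) ≈ 81.00°.

81.00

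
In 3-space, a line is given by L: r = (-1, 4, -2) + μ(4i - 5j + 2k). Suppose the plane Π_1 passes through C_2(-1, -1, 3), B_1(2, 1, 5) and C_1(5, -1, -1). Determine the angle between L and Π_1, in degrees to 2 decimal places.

C_2B_1 = (3, 2, 2), C_2C_1 = (6, 0, -4); a normal to Π_1 is C_2B_1 × C_2C_1 = (-8, 24, -12).
Using C_2: Π_1 has equation -8x + 24y - 12z = -52.
sin θ = |n·v| / (|n||v|) = |-176| / (√784 · √45) = 0.93702.
θ ≈ 69.56°.

69.56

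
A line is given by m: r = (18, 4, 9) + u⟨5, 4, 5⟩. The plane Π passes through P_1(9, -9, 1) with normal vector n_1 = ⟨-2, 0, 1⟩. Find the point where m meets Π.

Π: n_1·r = n_1·P_1 gives -2x + z = -17.
Substitute r = (18, 4, 9) + t(5, 4, 5) into the plane: -27 + (-5)t = -17, so t = -2.
Intersection: (18, 4, 9) + (-2)·(5, 4, 5) = (8, -4, -1).

(8, -4, -1)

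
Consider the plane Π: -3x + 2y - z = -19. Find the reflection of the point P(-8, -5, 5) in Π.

λ = (n·P − d)/|n|² = (9 − (-19))/14 = 2.
Reflection = P − 2λn = (-8, -5, 5) − 4·(-3, 2, -1) = (4, -13, 9).

(4, -13, 9)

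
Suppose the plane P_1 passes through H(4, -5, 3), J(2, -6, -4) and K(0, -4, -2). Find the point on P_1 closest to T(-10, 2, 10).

(-8, 5, 9)

HJ = (-2, -1, -7), HK = (-4, 1, -5); a normal to P_1 is HJ × HK = (12, 18, -6).
Using H: P_1 has equation 12x + 18y - 6z = -60.
Foot = T − λn with λ = (n·T − d)/|n|² = (-144 − (-60))/504 = -1/6.
Foot = (-10, 2, 10) − (-1/6)·(12, 18, -6) = (-8, 5, 9).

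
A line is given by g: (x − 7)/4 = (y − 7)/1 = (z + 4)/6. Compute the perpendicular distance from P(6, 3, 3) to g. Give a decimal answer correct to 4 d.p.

6.6475

g has direction (4, 1, 6) through (7, 7, -4).
Taking (7, 7, -4) on g with direction v = (4, 1, 6): w = P − (7, 7, -4) = (-1, -4, 7), and w × v = (-31, 34, 15).
Distance = |w × v| / |v| = √2342 / √53 ≈ 6.6475.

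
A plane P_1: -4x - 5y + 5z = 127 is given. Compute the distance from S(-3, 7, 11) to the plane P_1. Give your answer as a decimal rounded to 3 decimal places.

n·S − d = (-4)·(-3) + (-5)·(7) + (5)·(11) − 127 = -95; |n| = √66.
Distance = |-95| / √66 = 95/√66 ≈ 11.694.

11.694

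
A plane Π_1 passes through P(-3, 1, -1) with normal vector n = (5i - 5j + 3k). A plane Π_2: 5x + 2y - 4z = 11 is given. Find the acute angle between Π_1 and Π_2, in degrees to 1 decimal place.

Π_1: n·r = n·P gives 5x - 5y + 3z = -23.
cos θ = |n₁·n₂| / (|n₁||n₂|) = |3| / (√59 · √45).
θ = arccos(0.05822) ≈ 86.7°.

86.7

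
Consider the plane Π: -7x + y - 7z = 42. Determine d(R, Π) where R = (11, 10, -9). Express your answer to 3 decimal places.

4.623

n·R − d = (-7)·(11) + (1)·(10) + (-7)·(-9) − 42 = -46; |n| = √99.
Distance = |-46| / √99 = 46/√99 ≈ 4.623.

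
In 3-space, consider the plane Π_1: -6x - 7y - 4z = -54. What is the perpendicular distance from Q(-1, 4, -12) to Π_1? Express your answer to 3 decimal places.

n·Q − d = (-6)·(-1) + (-7)·(4) + (-4)·(-12) − (-54) = 80; |n| = √101.
Distance = |80| / √101 = 80/√101 ≈ 7.960.

7.960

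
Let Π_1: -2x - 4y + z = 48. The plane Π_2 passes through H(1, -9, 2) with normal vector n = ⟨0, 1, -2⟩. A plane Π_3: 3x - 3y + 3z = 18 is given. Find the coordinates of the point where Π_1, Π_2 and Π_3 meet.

Π_2: n·r = n·H gives y - 2z = -13.
Solving the 3×3 linear system -2x - 4y + z = 48, y - 2z = -13, 3x - 3y + 3z = 18 (e.g. by elimination or Cramer's rule, determinant = 27) gives (-5, -9, 2).

(-5, -9, 2)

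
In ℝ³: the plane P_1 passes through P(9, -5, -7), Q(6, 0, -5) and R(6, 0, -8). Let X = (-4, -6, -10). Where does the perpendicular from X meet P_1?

(6, 0, -10)

PQ = (-3, 5, 2), PR = (-3, 5, -1); a normal to P_1 is PQ × PR = (-15, -9, 0).
Using P: P_1 has equation -15x - 9y = -90.
Foot = X − λn with λ = (n·X − d)/|n|² = (114 − (-90))/306 = 2/3.
Foot = (-4, -6, -10) − (2/3)·(-15, -9, 0) = (6, 0, -10).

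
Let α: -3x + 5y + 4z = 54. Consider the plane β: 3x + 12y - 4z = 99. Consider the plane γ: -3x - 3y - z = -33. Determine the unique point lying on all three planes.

(1, 9, 3)

Solving the 3×3 linear system -3x + 5y + 4z = 54, 3x + 12y - 4z = 99, -3x - 3y - z = -33 (e.g. by elimination or Cramer's rule, determinant = 255) gives (1, 9, 3).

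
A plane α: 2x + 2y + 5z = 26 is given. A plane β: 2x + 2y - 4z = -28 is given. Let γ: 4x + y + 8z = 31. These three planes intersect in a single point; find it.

(-5, 3, 6)

Solving the 3×3 linear system 2x + 2y + 5z = 26, 2x + 2y - 4z = -28, 4x + y + 8z = 31 (e.g. by elimination or Cramer's rule, determinant = -54) gives (-5, 3, 6).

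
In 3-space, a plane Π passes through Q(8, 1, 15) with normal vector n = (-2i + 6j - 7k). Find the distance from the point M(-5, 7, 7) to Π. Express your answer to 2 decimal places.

12.51

Π: n·r = n·Q gives -2x + 6y - 7z = -115.
n·M − d = (-2)·(-5) + (6)·(7) + (-7)·(7) − (-115) = 118; |n| = √89.
Distance = |118| / √89 = 118/√89 ≈ 12.51.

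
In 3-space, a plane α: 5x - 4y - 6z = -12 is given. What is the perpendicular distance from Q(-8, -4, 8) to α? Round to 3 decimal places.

n·Q − d = (5)·(-8) + (-4)·(-4) + (-6)·(8) − (-12) = -60; |n| = √77.
Distance = |-60| / √77 = 60/√77 ≈ 6.838.

6.838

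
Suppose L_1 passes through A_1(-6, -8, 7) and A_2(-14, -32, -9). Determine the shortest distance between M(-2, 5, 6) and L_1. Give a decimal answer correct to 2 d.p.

A direction vector for L_1 is A_2 − A_1 = (-8, -24, -16).
Taking (-6, -8, 7) on L_1 with direction v = (-8, -24, -16): w = M − (-6, -8, 7) = (4, 13, -1), and w × v = (-232, 72, 8).
Distance = |w × v| / |v| = √59072 / √896 ≈ 8.12.

8.12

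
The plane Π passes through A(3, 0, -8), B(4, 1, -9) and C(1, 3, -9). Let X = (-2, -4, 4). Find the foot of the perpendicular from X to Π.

AB = (1, 1, -1), AC = (-2, 3, -1); a normal to Π is AB × AC = (2, 3, 5).
Using A: Π has equation 2x + 3y + 5z = -34.
Foot = X − λn with λ = (n·X − d)/|n|² = (4 − (-34))/38 = 1.
Foot = (-2, -4, 4) − 1·(2, 3, 5) = (-4, -7, -1).

(-4, -7, -1)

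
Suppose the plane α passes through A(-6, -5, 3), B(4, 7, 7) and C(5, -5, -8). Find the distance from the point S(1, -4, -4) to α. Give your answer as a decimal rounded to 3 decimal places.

AB = (10, 12, 4), AC = (11, 0, -11); a normal to α is AB × AC = (-132, 154, -132).
Using A: α has equation -132x + 154y - 132z = -374.
n·S − d = (-132)·(1) + (154)·(-4) + (-132)·(-4) − (-374) = 154; |n| = √58564.
Distance = |154| / √58564 = 154/√58564 ≈ 0.636.

0.636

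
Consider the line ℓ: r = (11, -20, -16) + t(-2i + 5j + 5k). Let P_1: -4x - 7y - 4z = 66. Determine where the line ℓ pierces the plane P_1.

Substitute r = (11, -20, -16) + t(-2, 5, 5) into the plane: 160 + (-47)t = 66, so t = 2.
Intersection: (11, -20, -16) + 2·(-2, 5, 5) = (7, -10, -6).

(7, -10, -6)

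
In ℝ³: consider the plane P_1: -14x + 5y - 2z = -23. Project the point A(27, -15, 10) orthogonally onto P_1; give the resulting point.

(-1, -5, 6)

Foot = A − λn with λ = (n·A − d)/|n|² = (-473 − (-23))/225 = -2.
Foot = (27, -15, 10) − (-2)·(-14, 5, -2) = (-1, -5, 6).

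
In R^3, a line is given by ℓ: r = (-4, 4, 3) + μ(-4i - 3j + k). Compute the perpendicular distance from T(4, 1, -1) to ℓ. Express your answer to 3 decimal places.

Taking (-4, 4, 3) on ℓ with direction v = (-4, -3, 1): w = T − (-4, 4, 3) = (8, -3, -4), and w × v = (-15, 8, -36).
Distance = |w × v| / |v| = √1585 / √26 ≈ 7.808.

7.808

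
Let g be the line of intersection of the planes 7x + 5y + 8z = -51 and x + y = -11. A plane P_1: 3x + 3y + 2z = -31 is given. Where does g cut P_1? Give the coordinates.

(-2, -9, 1)

Direction of g: (7, 5, 8) × (1, 1, 0) = (-8, 8, 2).
A point on g: solving the two plane equations with x = 2 gives (2, -13, 0).
Substitute r = (2, -13, 0) + t(-8, 8, 2) into the plane: -33 + 4t = -31, so t = 1/2.
Intersection: (2, -13, 0) + (1/2)·(-8, 8, 2) = (-2, -9, 1).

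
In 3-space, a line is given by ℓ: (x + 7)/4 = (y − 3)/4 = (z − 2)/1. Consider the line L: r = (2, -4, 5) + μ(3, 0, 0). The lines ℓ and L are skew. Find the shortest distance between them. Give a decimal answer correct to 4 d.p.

ℓ has direction (4, 4, 1) through (-7, 3, 2).
Common perpendicular direction n = (4, 4, 1) × (3, 0, 0) = (0, 3, -12).
With w = (2, -4, 5) − (-7, 3, 2) = (9, -7, 3), w · n = -57.
Distance = |w · n| / |n| = |-57| / √153 ≈ 4.6082.

4.6082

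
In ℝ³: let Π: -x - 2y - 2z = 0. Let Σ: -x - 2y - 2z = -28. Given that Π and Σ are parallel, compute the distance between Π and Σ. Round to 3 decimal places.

Same normal n = (-1, -2, -2) with |n| = √9; distance = |0 − (-28)| / |n| = 28/√9 ≈ 9.333.

9.333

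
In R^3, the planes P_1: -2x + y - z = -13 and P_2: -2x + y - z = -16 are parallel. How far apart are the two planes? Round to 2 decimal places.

1.22

Same normal n = (-2, 1, -1) with |n| = √6; distance = |-13 − (-16)| / |n| = 3/√6 ≈ 1.22.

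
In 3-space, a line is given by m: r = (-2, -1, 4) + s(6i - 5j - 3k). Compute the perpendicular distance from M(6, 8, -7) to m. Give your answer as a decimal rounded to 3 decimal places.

Taking (-2, -1, 4) on m with direction v = (6, -5, -3): w = M − (-2, -1, 4) = (8, 9, -11), and w × v = (-82, -42, -94).
Distance = |w × v| / |v| = √17324 / √70 ≈ 15.732.

15.732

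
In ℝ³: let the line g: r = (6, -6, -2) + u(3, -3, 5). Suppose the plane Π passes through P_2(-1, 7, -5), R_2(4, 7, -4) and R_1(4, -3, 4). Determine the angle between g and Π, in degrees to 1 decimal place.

P_2R_2 = (5, 0, 1), P_2R_1 = (5, -10, 9); a normal to Π is P_2R_2 × P_2R_1 = (10, -40, -50).
Using P_2: Π has equation 10x - 40y - 50z = -40.
sin θ = |n·v| / (|n||v|) = |-100| / (√4200 · √43) = 0.23531.
θ ≈ 13.6°.

13.6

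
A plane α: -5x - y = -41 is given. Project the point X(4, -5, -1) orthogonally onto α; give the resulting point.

Foot = X − λn with λ = (n·X − d)/|n|² = (-15 − (-41))/26 = 1.
Foot = (4, -5, -1) − 1·(-5, -1, 0) = (9, -4, -1).

(9, -4, -1)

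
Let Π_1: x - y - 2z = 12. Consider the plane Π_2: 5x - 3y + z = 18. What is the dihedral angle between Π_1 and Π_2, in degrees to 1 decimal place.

65.5

cos θ = |n₁·n₂| / (|n₁||n₂|) = |6| / (√6 · √35).
θ = arccos(0.41404) ≈ 65.5°.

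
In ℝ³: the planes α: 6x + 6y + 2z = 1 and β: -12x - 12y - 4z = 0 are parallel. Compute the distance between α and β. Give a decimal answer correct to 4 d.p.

0.1147

Rescale β by 1/(-2): 6x + 6y + 2z = 0. Then distance = |1 − 0| / √76 ≈ 0.1147.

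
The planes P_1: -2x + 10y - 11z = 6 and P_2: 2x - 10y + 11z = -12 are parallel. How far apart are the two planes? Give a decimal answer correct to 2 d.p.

Rescale P_2 by 1/(-1): -2x + 10y - 11z = 12. Then distance = |6 − 12| / √225 ≈ 0.40.

0.40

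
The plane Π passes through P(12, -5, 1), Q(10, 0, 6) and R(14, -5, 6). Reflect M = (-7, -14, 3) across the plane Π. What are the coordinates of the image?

PQ = (-2, 5, 5), PR = (2, 0, 5); a normal to Π is PQ × PR = (25, 20, -10).
Using P: Π has equation 25x + 20y - 10z = 190.
λ = (n·M − d)/|n|² = (-485 − 190)/1125 = -3/5.
Reflection = M − 2λn = (-7, -14, 3) − (-6/5)·(25, 20, -10) = (23, 10, -9).

(23, 10, -9)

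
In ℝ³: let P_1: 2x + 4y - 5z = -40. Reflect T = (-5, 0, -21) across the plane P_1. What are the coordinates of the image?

λ = (n·T − d)/|n|² = (95 − (-40))/45 = 3.
Reflection = T − 2λn = (-5, 0, -21) − 6·(2, 4, -5) = (-17, -24, 9).

(-17, -24, 9)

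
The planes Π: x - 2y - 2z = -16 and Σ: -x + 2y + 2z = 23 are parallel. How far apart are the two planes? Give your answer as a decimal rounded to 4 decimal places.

2.3333

Rescale Σ by 1/(-1): x - 2y - 2z = -23. Then distance = |-16 − (-23)| / √9 ≈ 2.3333.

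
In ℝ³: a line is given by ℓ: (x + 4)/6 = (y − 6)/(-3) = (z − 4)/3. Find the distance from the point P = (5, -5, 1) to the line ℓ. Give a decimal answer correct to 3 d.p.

ℓ has direction (6, -3, 3) through (-4, 6, 4).
Taking (-4, 6, 4) on ℓ with direction v = (6, -3, 3): w = P − (-4, 6, 4) = (9, -11, -3), and w × v = (-42, -45, 39).
Distance = |w × v| / |v| = √5310 / √54 ≈ 9.916.

9.916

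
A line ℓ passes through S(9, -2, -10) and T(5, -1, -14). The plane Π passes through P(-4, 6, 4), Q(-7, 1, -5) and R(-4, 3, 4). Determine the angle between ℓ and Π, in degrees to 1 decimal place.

A direction vector for ℓ is T − S = (-4, 1, -4).
PQ = (-3, -5, -9), PR = (0, -3, 0); a normal to Π is PQ × PR = (-27, 0, 9).
Using P: Π has equation -27x + 9z = 144.
sin θ = |n·v| / (|n||v|) = |72| / (√810 · √33) = 0.44039.
θ ≈ 26.1°.

26.1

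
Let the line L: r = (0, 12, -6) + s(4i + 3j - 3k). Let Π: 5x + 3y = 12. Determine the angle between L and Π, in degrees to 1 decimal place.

sin θ = |n·v| / (|n||v|) = |29| / (√34 · √34) = 0.85294.
θ ≈ 58.5°.

58.5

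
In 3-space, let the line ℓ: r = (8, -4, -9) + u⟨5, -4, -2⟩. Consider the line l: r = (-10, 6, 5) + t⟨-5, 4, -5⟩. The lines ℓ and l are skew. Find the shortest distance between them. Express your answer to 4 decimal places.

3.4358

Common perpendicular direction n = (5, -4, -2) × (-5, 4, -5) = (28, 35, 0).
With w = (-10, 6, 5) − (8, -4, -9) = (-18, 10, 14), w · n = -154.
Distance = |w · n| / |n| = |-154| / √2009 ≈ 3.4358.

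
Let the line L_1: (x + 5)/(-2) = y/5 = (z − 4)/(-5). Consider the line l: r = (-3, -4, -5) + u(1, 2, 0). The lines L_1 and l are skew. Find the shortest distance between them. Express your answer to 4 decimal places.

L_1 has direction (-2, 5, -5) through (-5, 0, 4).
Common perpendicular direction n = (-2, 5, -5) × (1, 2, 0) = (10, -5, -9).
With w = (-3, -4, -5) − (-5, 0, 4) = (2, -4, -9), w · n = 121.
Distance = |w · n| / |n| = |121| / √206 ≈ 8.4305.

8.4305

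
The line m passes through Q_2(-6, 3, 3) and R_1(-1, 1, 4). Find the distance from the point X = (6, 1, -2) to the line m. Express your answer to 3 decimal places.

A direction vector for m is R_1 − Q_2 = (5, -2, 1).
Taking (-6, 3, 3) on m with direction v = (5, -2, 1): w = X − (-6, 3, 3) = (12, -2, -5), and w × v = (-12, -37, -14).
Distance = |w × v| / |v| = √1709 / √30 ≈ 7.548.

7.548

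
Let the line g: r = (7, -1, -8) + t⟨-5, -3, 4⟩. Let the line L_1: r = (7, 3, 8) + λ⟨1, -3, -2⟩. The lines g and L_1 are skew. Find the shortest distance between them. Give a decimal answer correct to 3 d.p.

10.094

Common perpendicular direction n = (-5, -3, 4) × (1, -3, -2) = (18, -6, 18).
With w = (7, 3, 8) − (7, -1, -8) = (0, 4, 16), w · n = 264.
Distance = |w · n| / |n| = |264| / √684 ≈ 10.094.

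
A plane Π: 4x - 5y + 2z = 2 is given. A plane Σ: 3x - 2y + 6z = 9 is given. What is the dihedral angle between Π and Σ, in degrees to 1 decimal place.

43.6

cos θ = |n₁·n₂| / (|n₁||n₂|) = |34| / (√45 · √49).
θ = arccos(0.72406) ≈ 43.6°.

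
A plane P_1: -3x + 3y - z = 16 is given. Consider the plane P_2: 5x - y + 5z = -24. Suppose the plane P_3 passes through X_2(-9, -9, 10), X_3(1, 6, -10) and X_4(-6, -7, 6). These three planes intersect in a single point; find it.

X_2X_3 = (10, 15, -20), X_2X_4 = (3, 2, -4); a normal to P_3 is X_2X_3 × X_2X_4 = (-20, -20, -25).
Using X_2: P_3 has equation -20x - 20y - 25z = 110.
Solving the 3×3 linear system -3x + 3y - z = 16, 5x - y + 5z = -24, -20x - 20y - 25z = 110 (e.g. by elimination or Cramer's rule, determinant = -180) gives (-7, -1, 2).

(-7, -1, 2)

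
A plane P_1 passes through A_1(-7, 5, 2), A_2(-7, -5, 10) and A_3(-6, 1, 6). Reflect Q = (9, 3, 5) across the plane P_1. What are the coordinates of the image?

(1, 11, 15)

A_1A_2 = (0, -10, 8), A_1A_3 = (1, -4, 4); a normal to P_1 is A_1A_2 × A_1A_3 = (-8, 8, 10).
Using A_1: P_1 has equation -8x + 8y + 10z = 116.
λ = (n·Q − d)/|n|² = (2 − 116)/228 = -1/2.
Reflection = Q − 2λn = (9, 3, 5) − (-1)·(-8, 8, 10) = (1, 11, 15).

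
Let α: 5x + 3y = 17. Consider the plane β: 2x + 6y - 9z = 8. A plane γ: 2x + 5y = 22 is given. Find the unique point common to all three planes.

Solving the 3×3 linear system 5x + 3y = 17, 2x + 6y - 9z = 8, 2x + 5y = 22 (e.g. by elimination or Cramer's rule, determinant = 171) gives (1, 4, 2).

(1, 4, 2)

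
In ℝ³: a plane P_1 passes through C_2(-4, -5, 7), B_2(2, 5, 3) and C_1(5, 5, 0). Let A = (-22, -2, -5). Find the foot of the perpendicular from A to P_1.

C_2B_2 = (6, 10, -4), C_2C_1 = (9, 10, -7); a normal to P_1 is C_2B_2 × C_2C_1 = (-30, 6, -30).
Using C_2: P_1 has equation -30x + 6y - 30z = -120.
Foot = A − λn with λ = (n·A − d)/|n|² = (798 − (-120))/1836 = 1/2.
Foot = (-22, -2, -5) − (1/2)·(-30, 6, -30) = (-7, -5, 10).

(-7, -5, 10)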